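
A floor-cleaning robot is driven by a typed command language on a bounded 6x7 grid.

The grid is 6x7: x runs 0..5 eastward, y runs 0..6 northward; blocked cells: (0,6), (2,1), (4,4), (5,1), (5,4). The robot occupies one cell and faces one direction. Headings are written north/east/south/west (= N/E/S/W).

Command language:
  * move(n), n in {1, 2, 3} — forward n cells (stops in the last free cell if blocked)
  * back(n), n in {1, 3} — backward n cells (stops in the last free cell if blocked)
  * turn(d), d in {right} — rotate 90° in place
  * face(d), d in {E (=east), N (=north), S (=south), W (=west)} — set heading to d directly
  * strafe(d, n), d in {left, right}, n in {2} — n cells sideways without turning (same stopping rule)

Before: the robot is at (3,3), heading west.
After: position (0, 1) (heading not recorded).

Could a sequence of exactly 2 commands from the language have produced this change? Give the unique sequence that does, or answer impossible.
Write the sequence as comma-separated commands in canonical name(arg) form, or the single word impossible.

move(3), strafe(left, 2)

key: running strafe(left, 2) before move(3) would end elsewhere — order is forced
start: at (3,3), heading west
t=1 move(3) ⇒ at (0,3), heading west
t=2 strafe(left, 2) ⇒ at (0,1), heading west
no other 2-command option fits: unique.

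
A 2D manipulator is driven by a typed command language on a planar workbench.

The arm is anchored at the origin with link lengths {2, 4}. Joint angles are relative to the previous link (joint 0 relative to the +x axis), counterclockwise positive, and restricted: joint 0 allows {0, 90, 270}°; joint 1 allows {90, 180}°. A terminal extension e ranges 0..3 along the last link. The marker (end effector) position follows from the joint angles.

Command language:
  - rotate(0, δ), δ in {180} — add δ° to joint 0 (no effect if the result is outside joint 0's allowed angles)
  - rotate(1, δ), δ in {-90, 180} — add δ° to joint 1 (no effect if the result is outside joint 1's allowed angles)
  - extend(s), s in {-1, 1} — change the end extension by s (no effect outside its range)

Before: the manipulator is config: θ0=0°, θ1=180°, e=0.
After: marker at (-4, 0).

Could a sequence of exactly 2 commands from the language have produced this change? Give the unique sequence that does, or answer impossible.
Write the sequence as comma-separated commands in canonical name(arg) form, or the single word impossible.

from: config: θ0=0°, θ1=180°, e=0
step 1 (extend(1)): config: θ0=0°, θ1=180°, e=1
step 2 (extend(1)): config: θ0=0°, θ1=180°, e=2
all 25 alternatives checked — unique.

extend(1), extend(1)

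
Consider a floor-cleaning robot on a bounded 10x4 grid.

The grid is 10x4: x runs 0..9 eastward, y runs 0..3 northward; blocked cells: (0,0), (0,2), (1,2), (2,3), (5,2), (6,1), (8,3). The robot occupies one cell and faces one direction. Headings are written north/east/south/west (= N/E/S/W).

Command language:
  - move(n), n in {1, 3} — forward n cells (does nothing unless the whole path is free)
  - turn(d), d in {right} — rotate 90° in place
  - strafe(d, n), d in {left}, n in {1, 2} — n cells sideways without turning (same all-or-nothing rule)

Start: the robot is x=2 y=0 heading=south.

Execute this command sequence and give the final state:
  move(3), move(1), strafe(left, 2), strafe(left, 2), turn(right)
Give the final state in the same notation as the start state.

x=6 y=0 heading=west

start: x=2 y=0 heading=south
step 1 (move(3)): x=2 y=0 heading=south
step 2 (move(1)): x=2 y=0 heading=south
step 3 (strafe(left, 2)): x=4 y=0 heading=south
step 4 (strafe(left, 2)): x=6 y=0 heading=south
step 5 (turn(right)): x=6 y=0 heading=west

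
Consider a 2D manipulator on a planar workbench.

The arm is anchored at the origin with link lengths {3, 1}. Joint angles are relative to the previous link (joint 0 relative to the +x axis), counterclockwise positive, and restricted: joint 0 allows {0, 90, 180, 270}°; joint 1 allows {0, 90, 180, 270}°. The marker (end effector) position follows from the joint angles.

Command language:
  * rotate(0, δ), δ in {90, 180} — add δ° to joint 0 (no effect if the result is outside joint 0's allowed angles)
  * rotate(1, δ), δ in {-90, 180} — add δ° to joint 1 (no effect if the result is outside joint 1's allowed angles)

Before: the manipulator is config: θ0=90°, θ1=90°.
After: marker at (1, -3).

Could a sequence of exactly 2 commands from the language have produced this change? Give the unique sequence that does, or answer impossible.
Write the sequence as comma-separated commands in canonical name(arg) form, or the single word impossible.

from: config: θ0=90°, θ1=90°
1. rotate(0, 90) → config: θ0=180°, θ1=90°
2. rotate(0, 90) → config: θ0=270°, θ1=90°
no rival 2-sequence matches.

rotate(0, 90), rotate(0, 90)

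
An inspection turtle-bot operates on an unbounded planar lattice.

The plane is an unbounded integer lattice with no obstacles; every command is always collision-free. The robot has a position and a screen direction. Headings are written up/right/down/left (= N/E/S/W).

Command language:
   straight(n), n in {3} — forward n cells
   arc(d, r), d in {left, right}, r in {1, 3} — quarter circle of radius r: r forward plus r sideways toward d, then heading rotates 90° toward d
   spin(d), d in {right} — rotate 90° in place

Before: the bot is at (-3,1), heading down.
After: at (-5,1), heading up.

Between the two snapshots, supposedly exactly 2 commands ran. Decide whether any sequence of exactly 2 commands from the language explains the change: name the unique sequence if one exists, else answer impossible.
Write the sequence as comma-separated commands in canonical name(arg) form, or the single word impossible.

arc(right, 1), arc(right, 1)

key: cell and facing (now N) both changed — the 2 commands mix motion and turning
t0: at (-3,1), heading down
t=1 arc(right, 1) ⇒ at (-4,0), heading left
t=2 arc(right, 1) ⇒ at (-5,1), heading up
no other 2-command option fits: unique.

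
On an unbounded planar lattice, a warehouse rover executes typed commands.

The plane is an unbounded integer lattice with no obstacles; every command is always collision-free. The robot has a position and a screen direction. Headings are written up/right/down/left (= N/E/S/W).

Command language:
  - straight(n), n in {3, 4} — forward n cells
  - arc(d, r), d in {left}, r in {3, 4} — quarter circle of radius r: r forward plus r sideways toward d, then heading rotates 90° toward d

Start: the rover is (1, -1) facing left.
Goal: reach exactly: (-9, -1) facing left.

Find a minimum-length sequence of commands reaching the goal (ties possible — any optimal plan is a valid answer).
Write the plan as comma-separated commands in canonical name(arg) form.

t0: (1, -1) facing left
step 1 (straight(3)): (-2, -1) facing left
step 2 (straight(3)): (-5, -1) facing left
step 3 (straight(4)): (-9, -1) facing left
no 2-step plan works, so 3 is optimal.

straight(3), straight(3), straight(4)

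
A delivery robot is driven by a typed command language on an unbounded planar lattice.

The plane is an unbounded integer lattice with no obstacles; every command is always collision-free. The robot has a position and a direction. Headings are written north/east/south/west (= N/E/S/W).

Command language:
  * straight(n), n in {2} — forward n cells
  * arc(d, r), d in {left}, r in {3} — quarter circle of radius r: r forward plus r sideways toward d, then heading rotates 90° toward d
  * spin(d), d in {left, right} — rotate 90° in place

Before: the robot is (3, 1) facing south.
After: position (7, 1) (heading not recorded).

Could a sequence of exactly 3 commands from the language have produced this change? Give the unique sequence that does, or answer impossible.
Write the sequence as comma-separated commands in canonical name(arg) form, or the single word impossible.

spin(left), straight(2), straight(2)

key: running straight(2) before spin(left) would end elsewhere — order is forced
initial: (3, 1) facing south
t=1 spin(left) ⇒ (3, 1) facing east
t=2 straight(2) ⇒ (5, 1) facing east
t=3 straight(2) ⇒ (7, 1) facing east
all 64 alternatives checked — unique.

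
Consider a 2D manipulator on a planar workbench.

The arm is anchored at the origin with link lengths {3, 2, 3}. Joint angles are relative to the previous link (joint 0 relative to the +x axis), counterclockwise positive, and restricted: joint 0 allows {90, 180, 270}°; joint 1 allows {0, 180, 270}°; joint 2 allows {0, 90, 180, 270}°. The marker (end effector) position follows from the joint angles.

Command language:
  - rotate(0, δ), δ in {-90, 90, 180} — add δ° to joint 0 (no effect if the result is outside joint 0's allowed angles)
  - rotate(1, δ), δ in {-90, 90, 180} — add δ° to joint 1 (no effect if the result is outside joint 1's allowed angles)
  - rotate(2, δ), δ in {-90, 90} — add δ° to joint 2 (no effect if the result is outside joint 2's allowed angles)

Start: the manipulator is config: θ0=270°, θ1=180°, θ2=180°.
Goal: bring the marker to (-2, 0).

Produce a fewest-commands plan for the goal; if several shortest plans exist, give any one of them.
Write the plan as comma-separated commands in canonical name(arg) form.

rotate(2, 90), rotate(1, 90)

from: config: θ0=270°, θ1=180°, θ2=180°
1. rotate(2, 90) → config: θ0=270°, θ1=180°, θ2=270°
2. rotate(1, 90) → config: θ0=270°, θ1=270°, θ2=270°
no 1-step plan works, so 2 is optimal.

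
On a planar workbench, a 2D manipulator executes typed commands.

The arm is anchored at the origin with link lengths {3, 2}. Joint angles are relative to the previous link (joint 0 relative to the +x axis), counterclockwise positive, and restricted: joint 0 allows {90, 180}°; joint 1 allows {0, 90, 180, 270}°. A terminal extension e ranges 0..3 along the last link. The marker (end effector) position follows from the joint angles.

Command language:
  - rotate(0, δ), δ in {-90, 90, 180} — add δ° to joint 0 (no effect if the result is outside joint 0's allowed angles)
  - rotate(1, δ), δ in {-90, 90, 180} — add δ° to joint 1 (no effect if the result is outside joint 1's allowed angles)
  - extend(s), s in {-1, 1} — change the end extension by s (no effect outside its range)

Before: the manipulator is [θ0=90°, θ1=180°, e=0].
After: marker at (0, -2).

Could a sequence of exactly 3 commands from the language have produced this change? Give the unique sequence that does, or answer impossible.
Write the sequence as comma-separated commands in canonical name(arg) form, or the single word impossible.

extend(1), extend(1), extend(1)

from: [θ0=90°, θ1=180°, e=0]
1. extend(1) → [θ0=90°, θ1=180°, e=1]
2. extend(1) → [θ0=90°, θ1=180°, e=2]
3. extend(1) → [θ0=90°, θ1=180°, e=3]
all 512 alternatives checked — unique.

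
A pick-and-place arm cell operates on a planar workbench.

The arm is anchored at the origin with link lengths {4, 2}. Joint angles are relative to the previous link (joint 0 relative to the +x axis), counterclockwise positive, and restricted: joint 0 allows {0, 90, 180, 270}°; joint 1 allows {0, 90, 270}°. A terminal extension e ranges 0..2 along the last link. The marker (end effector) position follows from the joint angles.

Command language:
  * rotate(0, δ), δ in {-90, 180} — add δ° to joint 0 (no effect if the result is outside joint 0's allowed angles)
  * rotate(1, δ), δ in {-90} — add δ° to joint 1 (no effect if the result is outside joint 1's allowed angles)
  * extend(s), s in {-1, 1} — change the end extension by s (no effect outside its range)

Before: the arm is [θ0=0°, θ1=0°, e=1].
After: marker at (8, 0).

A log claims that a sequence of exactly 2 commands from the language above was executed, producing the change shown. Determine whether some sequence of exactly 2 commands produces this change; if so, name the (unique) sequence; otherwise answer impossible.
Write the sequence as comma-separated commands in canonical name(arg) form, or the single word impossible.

extend(1), extend(1)

begin: [θ0=0°, θ1=0°, e=1]
1. extend(1) → [θ0=0°, θ1=0°, e=2]
2. extend(1) → [θ0=0°, θ1=0°, e=2]
uniquely the one of 25 2-step routes that fits.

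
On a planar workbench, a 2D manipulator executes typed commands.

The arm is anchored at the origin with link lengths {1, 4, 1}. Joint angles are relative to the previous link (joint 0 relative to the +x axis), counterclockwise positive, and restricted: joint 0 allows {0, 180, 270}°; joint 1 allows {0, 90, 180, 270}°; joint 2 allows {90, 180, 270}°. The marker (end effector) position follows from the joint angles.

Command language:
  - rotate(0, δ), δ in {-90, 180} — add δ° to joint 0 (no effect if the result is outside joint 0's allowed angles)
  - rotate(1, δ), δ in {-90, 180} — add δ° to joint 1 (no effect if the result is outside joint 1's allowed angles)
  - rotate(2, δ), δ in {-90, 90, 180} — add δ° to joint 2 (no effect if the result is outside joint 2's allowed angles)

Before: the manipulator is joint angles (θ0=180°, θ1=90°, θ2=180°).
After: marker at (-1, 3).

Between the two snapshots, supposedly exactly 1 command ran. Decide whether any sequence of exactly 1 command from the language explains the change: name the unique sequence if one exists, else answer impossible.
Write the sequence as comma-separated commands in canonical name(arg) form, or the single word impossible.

rotate(1, 180)

initial: joint angles (θ0=180°, θ1=90°, θ2=180°)
step 1 (rotate(1, 180)): joint angles (θ0=180°, θ1=270°, θ2=180°)
no other 1-command option fits: unique.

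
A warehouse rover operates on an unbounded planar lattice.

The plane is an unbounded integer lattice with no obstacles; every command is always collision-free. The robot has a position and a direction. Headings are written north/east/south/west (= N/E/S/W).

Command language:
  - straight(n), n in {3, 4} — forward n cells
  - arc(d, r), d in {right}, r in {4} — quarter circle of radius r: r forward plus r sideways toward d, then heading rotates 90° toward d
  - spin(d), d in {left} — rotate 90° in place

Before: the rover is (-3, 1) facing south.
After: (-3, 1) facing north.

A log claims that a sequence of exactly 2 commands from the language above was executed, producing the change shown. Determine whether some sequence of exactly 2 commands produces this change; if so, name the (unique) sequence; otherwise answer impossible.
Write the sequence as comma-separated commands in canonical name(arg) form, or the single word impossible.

key: (-3,1) unmoved — no command in the sequence translates
t0: (-3, 1) facing south
1. spin(left) → (-3, 1) facing east
2. spin(left) → (-3, 1) facing north
uniquely the one of 16 2-step routes that fits.

spin(left), spin(left)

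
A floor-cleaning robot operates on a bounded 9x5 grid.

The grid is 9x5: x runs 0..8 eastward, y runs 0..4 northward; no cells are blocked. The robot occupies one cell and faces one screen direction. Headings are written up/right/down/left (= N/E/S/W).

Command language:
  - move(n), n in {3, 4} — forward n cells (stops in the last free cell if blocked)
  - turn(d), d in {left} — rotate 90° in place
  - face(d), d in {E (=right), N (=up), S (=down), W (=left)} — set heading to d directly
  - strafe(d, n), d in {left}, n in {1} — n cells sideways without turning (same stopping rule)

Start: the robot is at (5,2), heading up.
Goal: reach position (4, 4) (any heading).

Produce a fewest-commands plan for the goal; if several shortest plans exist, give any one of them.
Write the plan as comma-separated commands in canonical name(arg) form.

start: at (5,2), heading up
step 1 (strafe(left, 1)): at (4,2), heading up
step 2 (move(4)): at (4,4), heading up
no 1-step plan works, so 2 is optimal.

strafe(left, 1), move(4)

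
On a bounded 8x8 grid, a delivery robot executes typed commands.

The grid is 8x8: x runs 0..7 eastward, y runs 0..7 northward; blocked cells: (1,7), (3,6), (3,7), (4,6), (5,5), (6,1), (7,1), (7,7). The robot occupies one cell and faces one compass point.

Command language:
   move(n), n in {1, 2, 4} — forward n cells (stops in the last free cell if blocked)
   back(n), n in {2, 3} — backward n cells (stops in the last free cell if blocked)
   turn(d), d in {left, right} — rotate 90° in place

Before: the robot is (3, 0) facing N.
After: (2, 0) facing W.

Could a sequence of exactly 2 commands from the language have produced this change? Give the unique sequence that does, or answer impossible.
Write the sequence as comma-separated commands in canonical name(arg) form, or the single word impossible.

key: position moved to (2,0) AND the heading swung to W — translation plus rotation needed
begin: (3, 0) facing N
t=1 turn(left) ⇒ (3, 0) facing W
t=2 move(1) ⇒ (2, 0) facing W
no rival 2-sequence matches.

turn(left), move(1)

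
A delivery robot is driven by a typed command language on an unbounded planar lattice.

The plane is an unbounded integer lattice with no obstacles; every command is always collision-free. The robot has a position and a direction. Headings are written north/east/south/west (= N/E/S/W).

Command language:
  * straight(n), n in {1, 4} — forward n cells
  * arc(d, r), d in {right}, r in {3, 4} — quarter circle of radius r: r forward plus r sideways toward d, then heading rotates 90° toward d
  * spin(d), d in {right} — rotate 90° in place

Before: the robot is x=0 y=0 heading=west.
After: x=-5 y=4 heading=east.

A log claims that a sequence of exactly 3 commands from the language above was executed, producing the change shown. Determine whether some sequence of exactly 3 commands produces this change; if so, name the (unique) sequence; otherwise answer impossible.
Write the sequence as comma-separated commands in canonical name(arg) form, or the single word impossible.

straight(1), arc(right, 4), spin(right)

key: running spin(right) before straight(1) would end elsewhere — order is forced
from: x=0 y=0 heading=west
1. straight(1) → x=-1 y=0 heading=west
2. arc(right, 4) → x=-5 y=4 heading=north
3. spin(right) → x=-5 y=4 heading=east
uniquely the one of 125 3-step routes that fits.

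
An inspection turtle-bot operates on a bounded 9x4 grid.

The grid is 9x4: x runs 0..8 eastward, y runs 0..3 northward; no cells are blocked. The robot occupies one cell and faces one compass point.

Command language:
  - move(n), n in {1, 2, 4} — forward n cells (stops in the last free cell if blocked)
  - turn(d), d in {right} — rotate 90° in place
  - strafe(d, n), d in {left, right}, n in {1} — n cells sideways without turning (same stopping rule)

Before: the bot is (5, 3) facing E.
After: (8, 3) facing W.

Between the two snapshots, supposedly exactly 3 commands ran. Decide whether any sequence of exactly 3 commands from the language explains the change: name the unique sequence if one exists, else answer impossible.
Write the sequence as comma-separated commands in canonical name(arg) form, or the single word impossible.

move(4), turn(right), turn(right)

key: position moved to (8,3) AND the heading swung to W — translation plus rotation needed
from: (5, 3) facing E
t=1 move(4) ⇒ (8, 3) facing E
t=2 turn(right) ⇒ (8, 3) facing S
t=3 turn(right) ⇒ (8, 3) facing W
no other 3-command option fits: unique.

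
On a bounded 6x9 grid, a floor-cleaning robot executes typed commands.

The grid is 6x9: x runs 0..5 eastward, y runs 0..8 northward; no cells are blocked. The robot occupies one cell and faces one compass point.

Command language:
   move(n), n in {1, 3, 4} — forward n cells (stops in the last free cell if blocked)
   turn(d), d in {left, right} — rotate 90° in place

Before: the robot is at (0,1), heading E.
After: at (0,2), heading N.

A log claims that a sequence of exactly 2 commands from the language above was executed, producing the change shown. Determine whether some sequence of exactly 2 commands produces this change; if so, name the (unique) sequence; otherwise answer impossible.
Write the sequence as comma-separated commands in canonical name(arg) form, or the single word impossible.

key: position moved to (0,2) AND the heading swung to N — translation plus rotation needed
begin: at (0,1), heading E
t=1 turn(left) ⇒ at (0,1), heading N
t=2 move(1) ⇒ at (0,2), heading N
all 25 alternatives checked — unique.

turn(left), move(1)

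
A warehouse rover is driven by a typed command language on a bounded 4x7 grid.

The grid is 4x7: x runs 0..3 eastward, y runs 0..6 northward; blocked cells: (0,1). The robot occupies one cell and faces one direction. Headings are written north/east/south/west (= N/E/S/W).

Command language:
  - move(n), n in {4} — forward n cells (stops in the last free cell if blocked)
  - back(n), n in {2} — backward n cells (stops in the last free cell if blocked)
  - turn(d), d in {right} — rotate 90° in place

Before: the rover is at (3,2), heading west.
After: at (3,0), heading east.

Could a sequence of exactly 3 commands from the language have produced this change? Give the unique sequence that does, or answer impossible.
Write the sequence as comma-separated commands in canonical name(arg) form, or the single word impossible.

turn(right), back(2), turn(right)

key: cell and facing (now E) both changed — the 3 commands mix motion and turning
begin: at (3,2), heading west
1. turn(right) → at (3,2), heading north
2. back(2) → at (3,0), heading north
3. turn(right) → at (3,0), heading east
no other 3-command option fits: unique.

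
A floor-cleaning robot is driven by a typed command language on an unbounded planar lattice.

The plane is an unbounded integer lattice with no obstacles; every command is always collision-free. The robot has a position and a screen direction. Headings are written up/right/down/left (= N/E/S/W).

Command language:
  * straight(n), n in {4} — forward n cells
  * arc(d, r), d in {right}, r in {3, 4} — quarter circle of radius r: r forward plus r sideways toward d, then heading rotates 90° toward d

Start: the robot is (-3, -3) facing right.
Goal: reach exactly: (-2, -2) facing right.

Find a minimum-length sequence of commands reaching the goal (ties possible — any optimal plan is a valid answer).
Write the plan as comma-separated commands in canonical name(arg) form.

arc(right, 4), arc(right, 3), arc(right, 4), arc(right, 4)

t0: (-3, -3) facing right
t=1 arc(right, 4) ⇒ (1, -7) facing down
t=2 arc(right, 3) ⇒ (-2, -10) facing left
t=3 arc(right, 4) ⇒ (-6, -6) facing up
t=4 arc(right, 4) ⇒ (-2, -2) facing right
shorter routes all fall short; 4 is best.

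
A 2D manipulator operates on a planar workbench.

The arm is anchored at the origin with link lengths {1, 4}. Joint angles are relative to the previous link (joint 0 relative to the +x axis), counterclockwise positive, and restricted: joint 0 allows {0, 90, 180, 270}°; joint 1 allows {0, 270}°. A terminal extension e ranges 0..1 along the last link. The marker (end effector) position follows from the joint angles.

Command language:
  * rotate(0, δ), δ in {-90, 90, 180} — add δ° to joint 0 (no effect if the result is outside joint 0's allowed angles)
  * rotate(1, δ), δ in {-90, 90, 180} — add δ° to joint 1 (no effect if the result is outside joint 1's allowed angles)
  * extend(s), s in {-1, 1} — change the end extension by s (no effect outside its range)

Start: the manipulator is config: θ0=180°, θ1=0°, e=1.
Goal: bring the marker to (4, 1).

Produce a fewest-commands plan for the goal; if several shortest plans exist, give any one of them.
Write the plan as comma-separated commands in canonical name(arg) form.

rotate(1, -90), rotate(0, -90), extend(-1)

initial: config: θ0=180°, θ1=0°, e=1
1. rotate(1, -90) → config: θ0=180°, θ1=270°, e=1
2. rotate(0, -90) → config: θ0=90°, θ1=270°, e=1
3. extend(-1) → config: θ0=90°, θ1=270°, e=0
nothing shorter than 3 reaches the goal.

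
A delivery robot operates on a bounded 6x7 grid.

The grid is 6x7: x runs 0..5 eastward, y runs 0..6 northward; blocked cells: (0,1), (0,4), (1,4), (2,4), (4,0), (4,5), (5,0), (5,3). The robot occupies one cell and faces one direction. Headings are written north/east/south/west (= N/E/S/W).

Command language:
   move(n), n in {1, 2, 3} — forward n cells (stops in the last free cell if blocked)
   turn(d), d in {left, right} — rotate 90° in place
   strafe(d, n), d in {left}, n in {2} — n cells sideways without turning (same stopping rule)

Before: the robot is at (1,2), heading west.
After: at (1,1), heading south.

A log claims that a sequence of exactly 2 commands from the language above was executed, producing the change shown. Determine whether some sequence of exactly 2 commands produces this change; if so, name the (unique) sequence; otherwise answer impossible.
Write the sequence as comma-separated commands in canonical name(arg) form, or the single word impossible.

key: running move(1) before turn(left) would end elsewhere — order is forced
t0: at (1,2), heading west
step 1 (turn(left)): at (1,2), heading south
step 2 (move(1)): at (1,1), heading south
no rival 2-sequence matches.

turn(left), move(1)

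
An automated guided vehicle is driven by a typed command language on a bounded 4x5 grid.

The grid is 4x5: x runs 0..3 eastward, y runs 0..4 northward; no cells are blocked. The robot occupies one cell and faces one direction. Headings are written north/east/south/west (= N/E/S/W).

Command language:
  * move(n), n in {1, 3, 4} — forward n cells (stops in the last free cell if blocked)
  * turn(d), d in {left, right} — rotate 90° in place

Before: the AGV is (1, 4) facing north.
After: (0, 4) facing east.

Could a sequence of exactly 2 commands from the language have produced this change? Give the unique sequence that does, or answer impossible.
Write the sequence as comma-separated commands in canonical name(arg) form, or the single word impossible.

impossible

checked all 2-command options: none fits.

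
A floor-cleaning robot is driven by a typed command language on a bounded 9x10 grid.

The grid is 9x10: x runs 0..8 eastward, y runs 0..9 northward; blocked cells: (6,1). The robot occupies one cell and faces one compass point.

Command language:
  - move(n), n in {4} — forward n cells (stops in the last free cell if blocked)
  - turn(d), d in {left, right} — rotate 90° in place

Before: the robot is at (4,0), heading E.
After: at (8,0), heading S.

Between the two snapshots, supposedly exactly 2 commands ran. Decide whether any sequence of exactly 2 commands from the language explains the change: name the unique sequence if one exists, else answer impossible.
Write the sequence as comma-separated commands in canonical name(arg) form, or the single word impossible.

move(4), turn(right)

key: position moved to (8,0) AND the heading swung to S — translation plus rotation needed
start: at (4,0), heading E
[1] after move(4): at (8,0), heading E
[2] after turn(right): at (8,0), heading S
all 9 alternatives checked — unique.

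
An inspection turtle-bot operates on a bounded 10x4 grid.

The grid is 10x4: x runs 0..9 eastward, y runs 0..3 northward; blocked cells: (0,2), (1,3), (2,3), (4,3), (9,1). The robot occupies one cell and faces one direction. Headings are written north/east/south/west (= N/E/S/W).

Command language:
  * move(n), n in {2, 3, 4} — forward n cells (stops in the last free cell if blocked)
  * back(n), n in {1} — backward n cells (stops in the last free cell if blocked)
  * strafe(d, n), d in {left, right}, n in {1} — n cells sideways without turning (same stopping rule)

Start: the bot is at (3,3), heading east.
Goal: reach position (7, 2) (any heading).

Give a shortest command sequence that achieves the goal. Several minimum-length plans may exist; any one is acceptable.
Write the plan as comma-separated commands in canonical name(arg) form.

strafe(right, 1), move(4)

initial: at (3,3), heading east
1. strafe(right, 1) → at (3,2), heading east
2. move(4) → at (7,2), heading east
shorter routes all fall short; 2 is best.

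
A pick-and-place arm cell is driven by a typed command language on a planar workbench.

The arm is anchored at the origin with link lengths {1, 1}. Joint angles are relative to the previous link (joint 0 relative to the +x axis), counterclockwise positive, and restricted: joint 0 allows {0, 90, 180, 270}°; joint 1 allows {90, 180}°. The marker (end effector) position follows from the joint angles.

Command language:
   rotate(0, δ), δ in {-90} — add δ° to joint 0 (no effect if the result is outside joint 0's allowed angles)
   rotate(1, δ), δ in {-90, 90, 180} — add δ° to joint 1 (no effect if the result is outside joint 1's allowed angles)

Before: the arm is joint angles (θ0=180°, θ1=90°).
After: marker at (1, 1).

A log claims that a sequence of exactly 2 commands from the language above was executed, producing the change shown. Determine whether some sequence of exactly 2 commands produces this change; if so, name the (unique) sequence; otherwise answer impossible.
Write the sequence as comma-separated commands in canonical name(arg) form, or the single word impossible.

rotate(0, -90), rotate(0, -90)

begin: joint angles (θ0=180°, θ1=90°)
step 1 (rotate(0, -90)): joint angles (θ0=90°, θ1=90°)
step 2 (rotate(0, -90)): joint angles (θ0=0°, θ1=90°)
uniquely the one of 16 2-step routes that fits.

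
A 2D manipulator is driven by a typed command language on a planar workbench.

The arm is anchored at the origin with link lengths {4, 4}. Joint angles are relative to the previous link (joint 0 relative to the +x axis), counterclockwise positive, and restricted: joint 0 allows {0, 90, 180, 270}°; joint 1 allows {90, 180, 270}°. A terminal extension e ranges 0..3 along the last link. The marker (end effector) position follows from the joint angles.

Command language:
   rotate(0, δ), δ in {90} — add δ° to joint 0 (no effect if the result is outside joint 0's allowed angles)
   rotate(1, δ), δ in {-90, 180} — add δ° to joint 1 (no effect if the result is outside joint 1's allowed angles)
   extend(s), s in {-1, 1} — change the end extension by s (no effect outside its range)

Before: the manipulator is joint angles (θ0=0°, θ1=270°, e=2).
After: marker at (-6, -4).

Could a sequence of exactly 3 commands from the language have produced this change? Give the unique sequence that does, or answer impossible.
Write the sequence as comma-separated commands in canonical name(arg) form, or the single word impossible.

t0: joint angles (θ0=0°, θ1=270°, e=2)
1. rotate(0, 90) → joint angles (θ0=90°, θ1=270°, e=2)
2. rotate(0, 90) → joint angles (θ0=180°, θ1=270°, e=2)
3. rotate(0, 90) → joint angles (θ0=270°, θ1=270°, e=2)
all 125 alternatives checked — unique.

rotate(0, 90), rotate(0, 90), rotate(0, 90)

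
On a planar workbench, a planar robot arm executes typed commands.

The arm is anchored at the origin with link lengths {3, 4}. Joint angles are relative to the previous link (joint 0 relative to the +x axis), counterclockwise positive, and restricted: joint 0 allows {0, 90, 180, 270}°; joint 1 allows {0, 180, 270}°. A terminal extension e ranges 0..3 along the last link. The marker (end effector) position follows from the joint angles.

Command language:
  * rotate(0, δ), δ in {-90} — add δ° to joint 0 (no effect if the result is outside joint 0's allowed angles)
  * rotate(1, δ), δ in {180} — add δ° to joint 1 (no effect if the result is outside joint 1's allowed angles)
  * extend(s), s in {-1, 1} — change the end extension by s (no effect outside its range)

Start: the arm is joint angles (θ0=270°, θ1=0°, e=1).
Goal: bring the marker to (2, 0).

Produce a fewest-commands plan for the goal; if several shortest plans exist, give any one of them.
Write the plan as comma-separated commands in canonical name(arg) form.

start: joint angles (θ0=270°, θ1=0°, e=1)
1. rotate(0, -90) → joint angles (θ0=180°, θ1=0°, e=1)
2. rotate(1, 180) → joint angles (θ0=180°, θ1=180°, e=1)
minimal: 2 command(s), checked below 2.

rotate(0, -90), rotate(1, 180)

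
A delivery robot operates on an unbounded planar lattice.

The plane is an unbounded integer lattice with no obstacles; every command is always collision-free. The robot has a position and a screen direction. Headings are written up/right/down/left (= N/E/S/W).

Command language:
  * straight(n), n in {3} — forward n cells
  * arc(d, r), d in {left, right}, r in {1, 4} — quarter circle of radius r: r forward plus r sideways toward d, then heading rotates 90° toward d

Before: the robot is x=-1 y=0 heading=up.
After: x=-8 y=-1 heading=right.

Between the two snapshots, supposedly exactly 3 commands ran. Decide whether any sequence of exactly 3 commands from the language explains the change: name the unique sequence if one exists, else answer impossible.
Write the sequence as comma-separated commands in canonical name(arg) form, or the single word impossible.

arc(left, 4), arc(left, 4), arc(left, 1)

key: order matters: swapping arc(left, 4) and arc(left, 1) lands elsewhere
begin: x=-1 y=0 heading=up
1. arc(left, 4) → x=-5 y=4 heading=left
2. arc(left, 4) → x=-9 y=0 heading=down
3. arc(left, 1) → x=-8 y=-1 heading=right
no rival 3-sequence matches.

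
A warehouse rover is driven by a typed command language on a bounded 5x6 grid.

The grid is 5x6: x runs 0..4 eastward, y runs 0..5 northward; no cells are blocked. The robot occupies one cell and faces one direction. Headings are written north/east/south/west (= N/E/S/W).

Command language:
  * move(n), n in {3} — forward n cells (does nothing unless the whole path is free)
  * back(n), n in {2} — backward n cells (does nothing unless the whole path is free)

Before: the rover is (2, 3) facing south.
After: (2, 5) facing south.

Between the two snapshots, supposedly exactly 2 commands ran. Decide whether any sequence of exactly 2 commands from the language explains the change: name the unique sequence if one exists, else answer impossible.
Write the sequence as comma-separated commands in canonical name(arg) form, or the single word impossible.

back(2), back(2)

key: the second back(2) would leave the grid, so it does nothing
start: (2, 3) facing south
step 1 (back(2)): (2, 5) facing south
step 2 (back(2)): (2, 5) facing south
no rival 2-sequence matches.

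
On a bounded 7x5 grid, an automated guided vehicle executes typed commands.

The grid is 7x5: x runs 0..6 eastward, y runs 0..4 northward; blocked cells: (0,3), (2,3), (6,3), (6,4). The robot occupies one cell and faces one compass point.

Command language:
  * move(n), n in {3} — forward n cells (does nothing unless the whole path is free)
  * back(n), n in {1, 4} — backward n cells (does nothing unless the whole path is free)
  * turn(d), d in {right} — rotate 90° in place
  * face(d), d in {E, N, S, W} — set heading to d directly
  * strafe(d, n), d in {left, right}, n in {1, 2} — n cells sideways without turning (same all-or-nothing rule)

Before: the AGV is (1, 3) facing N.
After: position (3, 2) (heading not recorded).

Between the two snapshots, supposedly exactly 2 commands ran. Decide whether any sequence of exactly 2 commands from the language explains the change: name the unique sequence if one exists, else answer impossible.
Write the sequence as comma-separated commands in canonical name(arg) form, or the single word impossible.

back(1), strafe(right, 2)

key: running strafe(right, 2) before back(1) would end elsewhere — order is forced
t0: (1, 3) facing N
[1] after back(1): (1, 2) facing N
[2] after strafe(right, 2): (3, 2) facing N
uniquely the one of 144 2-step routes that fits.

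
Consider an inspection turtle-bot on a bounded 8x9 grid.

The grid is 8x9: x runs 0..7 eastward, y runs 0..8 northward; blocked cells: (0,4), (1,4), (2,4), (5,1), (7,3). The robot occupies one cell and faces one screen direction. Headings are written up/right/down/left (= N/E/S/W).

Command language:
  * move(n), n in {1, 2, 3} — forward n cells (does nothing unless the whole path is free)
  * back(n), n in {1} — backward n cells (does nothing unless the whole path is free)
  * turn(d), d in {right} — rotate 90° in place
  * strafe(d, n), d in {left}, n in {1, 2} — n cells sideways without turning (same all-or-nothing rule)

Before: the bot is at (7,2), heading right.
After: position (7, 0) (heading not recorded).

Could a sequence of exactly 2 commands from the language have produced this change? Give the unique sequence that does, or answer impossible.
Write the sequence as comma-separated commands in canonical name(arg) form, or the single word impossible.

turn(right), move(2)

key: order matters: swapping turn(right) and move(2) lands elsewhere
from: at (7,2), heading right
[1] after turn(right): at (7,2), heading down
[2] after move(2): at (7,0), heading down
no other 2-command option fits: unique.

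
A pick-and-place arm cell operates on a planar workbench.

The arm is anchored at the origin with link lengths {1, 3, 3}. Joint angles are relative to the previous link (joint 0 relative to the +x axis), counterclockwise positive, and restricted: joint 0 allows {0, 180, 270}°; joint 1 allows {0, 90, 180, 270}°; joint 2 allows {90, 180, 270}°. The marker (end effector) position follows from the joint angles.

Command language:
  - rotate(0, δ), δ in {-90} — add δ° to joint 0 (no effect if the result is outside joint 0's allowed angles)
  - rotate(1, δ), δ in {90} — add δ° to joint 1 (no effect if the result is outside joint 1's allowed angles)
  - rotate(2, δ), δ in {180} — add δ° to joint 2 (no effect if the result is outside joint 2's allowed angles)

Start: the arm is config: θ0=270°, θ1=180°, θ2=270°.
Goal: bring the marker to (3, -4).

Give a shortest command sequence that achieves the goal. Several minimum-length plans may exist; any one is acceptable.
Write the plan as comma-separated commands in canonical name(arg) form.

rotate(1, 90), rotate(1, 90), rotate(1, 90)

t0: config: θ0=270°, θ1=180°, θ2=270°
[1] after rotate(1, 90): config: θ0=270°, θ1=270°, θ2=270°
[2] after rotate(1, 90): config: θ0=270°, θ1=0°, θ2=270°
[3] after rotate(1, 90): config: θ0=270°, θ1=90°, θ2=270°
nothing shorter than 3 reaches the goal.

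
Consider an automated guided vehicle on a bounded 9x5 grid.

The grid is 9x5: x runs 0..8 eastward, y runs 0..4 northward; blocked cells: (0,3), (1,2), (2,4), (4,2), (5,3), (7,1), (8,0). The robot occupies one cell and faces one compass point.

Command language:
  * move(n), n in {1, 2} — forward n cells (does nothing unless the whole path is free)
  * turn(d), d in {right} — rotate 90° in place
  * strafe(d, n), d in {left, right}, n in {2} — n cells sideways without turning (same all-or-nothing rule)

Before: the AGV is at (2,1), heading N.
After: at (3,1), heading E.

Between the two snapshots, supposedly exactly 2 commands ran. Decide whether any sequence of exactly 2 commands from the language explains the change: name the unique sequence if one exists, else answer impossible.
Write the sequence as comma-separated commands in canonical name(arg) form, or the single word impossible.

key: running move(1) before turn(right) would end elsewhere — order is forced
begin: at (2,1), heading N
step 1 (turn(right)): at (2,1), heading E
step 2 (move(1)): at (3,1), heading E
no other 2-command option fits: unique.

turn(right), move(1)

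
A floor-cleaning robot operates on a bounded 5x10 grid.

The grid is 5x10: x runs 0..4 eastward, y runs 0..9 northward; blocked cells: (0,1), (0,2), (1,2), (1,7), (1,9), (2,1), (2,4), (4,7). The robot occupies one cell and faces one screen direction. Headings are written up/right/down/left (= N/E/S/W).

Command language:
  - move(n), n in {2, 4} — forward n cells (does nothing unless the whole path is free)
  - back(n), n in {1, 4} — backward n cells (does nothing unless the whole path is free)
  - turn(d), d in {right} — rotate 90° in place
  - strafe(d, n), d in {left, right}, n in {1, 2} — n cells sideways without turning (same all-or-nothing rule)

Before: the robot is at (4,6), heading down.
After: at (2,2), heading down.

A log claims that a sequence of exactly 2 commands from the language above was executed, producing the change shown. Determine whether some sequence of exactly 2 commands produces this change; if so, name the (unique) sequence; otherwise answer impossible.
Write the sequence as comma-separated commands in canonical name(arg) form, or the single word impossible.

move(4), strafe(right, 2)

key: running strafe(right, 2) before move(4) would end elsewhere — order is forced
t0: at (4,6), heading down
t=1 move(4) ⇒ at (4,2), heading down
t=2 strafe(right, 2) ⇒ at (2,2), heading down
uniquely the one of 81 2-step routes that fits.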